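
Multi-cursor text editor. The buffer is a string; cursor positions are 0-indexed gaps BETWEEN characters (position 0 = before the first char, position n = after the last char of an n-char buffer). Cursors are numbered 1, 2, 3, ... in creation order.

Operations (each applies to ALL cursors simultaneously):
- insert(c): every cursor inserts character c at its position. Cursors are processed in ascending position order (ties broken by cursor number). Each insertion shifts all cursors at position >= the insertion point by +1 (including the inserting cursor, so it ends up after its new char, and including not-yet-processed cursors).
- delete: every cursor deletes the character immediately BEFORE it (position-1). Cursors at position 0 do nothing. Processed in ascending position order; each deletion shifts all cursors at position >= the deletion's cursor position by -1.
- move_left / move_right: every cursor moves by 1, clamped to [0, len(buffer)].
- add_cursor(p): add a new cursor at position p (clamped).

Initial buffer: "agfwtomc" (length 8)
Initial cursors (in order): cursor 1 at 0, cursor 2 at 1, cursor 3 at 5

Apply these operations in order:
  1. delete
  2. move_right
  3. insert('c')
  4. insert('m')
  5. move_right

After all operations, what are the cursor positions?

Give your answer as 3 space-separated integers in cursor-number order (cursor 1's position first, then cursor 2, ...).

After op 1 (delete): buffer="gfwomc" (len 6), cursors c1@0 c2@0 c3@3, authorship ......
After op 2 (move_right): buffer="gfwomc" (len 6), cursors c1@1 c2@1 c3@4, authorship ......
After op 3 (insert('c')): buffer="gccfwocmc" (len 9), cursors c1@3 c2@3 c3@7, authorship .12...3..
After op 4 (insert('m')): buffer="gccmmfwocmmc" (len 12), cursors c1@5 c2@5 c3@10, authorship .1212...33..
After op 5 (move_right): buffer="gccmmfwocmmc" (len 12), cursors c1@6 c2@6 c3@11, authorship .1212...33..

Answer: 6 6 11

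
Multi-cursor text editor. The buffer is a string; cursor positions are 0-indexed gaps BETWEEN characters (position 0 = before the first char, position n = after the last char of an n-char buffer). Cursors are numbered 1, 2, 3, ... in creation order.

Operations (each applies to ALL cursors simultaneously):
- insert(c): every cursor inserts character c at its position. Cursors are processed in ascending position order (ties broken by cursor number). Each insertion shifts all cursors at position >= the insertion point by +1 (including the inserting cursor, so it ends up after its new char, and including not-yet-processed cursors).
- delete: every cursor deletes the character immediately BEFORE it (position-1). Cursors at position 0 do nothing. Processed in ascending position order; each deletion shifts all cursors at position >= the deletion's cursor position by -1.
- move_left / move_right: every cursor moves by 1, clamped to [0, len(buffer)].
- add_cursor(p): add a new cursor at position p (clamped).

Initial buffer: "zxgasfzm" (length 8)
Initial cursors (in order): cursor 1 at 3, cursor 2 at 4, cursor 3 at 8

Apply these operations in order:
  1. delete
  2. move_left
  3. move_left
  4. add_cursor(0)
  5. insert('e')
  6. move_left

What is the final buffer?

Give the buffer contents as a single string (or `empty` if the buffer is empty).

Answer: eeezxsefz

Derivation:
After op 1 (delete): buffer="zxsfz" (len 5), cursors c1@2 c2@2 c3@5, authorship .....
After op 2 (move_left): buffer="zxsfz" (len 5), cursors c1@1 c2@1 c3@4, authorship .....
After op 3 (move_left): buffer="zxsfz" (len 5), cursors c1@0 c2@0 c3@3, authorship .....
After op 4 (add_cursor(0)): buffer="zxsfz" (len 5), cursors c1@0 c2@0 c4@0 c3@3, authorship .....
After op 5 (insert('e')): buffer="eeezxsefz" (len 9), cursors c1@3 c2@3 c4@3 c3@7, authorship 124...3..
After op 6 (move_left): buffer="eeezxsefz" (len 9), cursors c1@2 c2@2 c4@2 c3@6, authorship 124...3..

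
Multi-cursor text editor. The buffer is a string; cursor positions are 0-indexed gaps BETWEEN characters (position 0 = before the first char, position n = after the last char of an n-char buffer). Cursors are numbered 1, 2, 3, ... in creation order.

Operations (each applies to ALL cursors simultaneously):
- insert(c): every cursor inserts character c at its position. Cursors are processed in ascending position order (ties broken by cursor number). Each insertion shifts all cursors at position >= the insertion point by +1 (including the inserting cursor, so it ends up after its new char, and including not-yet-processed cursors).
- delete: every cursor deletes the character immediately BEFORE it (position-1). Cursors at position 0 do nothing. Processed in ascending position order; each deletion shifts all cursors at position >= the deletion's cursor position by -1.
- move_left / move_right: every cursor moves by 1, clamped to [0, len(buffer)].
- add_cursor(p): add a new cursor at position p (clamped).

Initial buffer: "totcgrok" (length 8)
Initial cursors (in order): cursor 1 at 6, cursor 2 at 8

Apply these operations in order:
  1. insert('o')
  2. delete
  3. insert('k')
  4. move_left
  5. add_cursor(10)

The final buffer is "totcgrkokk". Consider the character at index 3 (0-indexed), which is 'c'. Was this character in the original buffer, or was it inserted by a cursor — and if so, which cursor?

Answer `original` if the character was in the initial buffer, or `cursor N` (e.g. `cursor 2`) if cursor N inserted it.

Answer: original

Derivation:
After op 1 (insert('o')): buffer="totcgrooko" (len 10), cursors c1@7 c2@10, authorship ......1..2
After op 2 (delete): buffer="totcgrok" (len 8), cursors c1@6 c2@8, authorship ........
After op 3 (insert('k')): buffer="totcgrkokk" (len 10), cursors c1@7 c2@10, authorship ......1..2
After op 4 (move_left): buffer="totcgrkokk" (len 10), cursors c1@6 c2@9, authorship ......1..2
After op 5 (add_cursor(10)): buffer="totcgrkokk" (len 10), cursors c1@6 c2@9 c3@10, authorship ......1..2
Authorship (.=original, N=cursor N): . . . . . . 1 . . 2
Index 3: author = original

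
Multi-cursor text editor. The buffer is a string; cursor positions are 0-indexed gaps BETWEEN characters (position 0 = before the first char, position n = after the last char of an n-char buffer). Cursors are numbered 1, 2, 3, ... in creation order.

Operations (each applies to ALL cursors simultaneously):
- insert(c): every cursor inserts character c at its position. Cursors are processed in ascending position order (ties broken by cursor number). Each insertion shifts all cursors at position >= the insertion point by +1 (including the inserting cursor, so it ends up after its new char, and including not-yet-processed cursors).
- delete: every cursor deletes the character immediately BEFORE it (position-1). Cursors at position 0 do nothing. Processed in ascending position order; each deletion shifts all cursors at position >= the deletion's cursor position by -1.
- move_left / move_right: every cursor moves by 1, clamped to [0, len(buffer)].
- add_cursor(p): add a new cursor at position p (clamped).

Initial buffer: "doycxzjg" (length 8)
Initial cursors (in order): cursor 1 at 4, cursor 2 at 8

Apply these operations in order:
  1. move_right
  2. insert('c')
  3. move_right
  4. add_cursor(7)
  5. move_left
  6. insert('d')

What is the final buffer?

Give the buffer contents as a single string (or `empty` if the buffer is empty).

After op 1 (move_right): buffer="doycxzjg" (len 8), cursors c1@5 c2@8, authorship ........
After op 2 (insert('c')): buffer="doycxczjgc" (len 10), cursors c1@6 c2@10, authorship .....1...2
After op 3 (move_right): buffer="doycxczjgc" (len 10), cursors c1@7 c2@10, authorship .....1...2
After op 4 (add_cursor(7)): buffer="doycxczjgc" (len 10), cursors c1@7 c3@7 c2@10, authorship .....1...2
After op 5 (move_left): buffer="doycxczjgc" (len 10), cursors c1@6 c3@6 c2@9, authorship .....1...2
After op 6 (insert('d')): buffer="doycxcddzjgdc" (len 13), cursors c1@8 c3@8 c2@12, authorship .....113...22

Answer: doycxcddzjgdc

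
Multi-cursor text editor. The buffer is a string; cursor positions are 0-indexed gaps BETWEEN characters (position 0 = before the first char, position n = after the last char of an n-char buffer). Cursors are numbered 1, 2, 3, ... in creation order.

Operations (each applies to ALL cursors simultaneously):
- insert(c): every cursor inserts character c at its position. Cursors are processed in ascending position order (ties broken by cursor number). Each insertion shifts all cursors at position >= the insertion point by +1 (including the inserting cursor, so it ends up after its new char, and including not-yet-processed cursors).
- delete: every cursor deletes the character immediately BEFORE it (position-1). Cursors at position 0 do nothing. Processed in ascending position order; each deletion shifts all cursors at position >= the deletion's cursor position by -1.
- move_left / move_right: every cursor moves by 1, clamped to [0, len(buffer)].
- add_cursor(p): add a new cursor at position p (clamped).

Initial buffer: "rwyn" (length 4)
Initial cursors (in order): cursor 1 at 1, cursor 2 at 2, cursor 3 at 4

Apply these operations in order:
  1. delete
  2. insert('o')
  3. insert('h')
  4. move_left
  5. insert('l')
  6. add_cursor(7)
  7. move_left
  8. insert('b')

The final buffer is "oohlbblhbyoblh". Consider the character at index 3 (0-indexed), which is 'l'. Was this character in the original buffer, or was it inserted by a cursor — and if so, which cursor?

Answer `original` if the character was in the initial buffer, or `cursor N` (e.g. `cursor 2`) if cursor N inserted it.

After op 1 (delete): buffer="y" (len 1), cursors c1@0 c2@0 c3@1, authorship .
After op 2 (insert('o')): buffer="ooyo" (len 4), cursors c1@2 c2@2 c3@4, authorship 12.3
After op 3 (insert('h')): buffer="oohhyoh" (len 7), cursors c1@4 c2@4 c3@7, authorship 1212.33
After op 4 (move_left): buffer="oohhyoh" (len 7), cursors c1@3 c2@3 c3@6, authorship 1212.33
After op 5 (insert('l')): buffer="oohllhyolh" (len 10), cursors c1@5 c2@5 c3@9, authorship 121122.333
After op 6 (add_cursor(7)): buffer="oohllhyolh" (len 10), cursors c1@5 c2@5 c4@7 c3@9, authorship 121122.333
After op 7 (move_left): buffer="oohllhyolh" (len 10), cursors c1@4 c2@4 c4@6 c3@8, authorship 121122.333
After op 8 (insert('b')): buffer="oohlbblhbyoblh" (len 14), cursors c1@6 c2@6 c4@9 c3@12, authorship 121112224.3333
Authorship (.=original, N=cursor N): 1 2 1 1 1 2 2 2 4 . 3 3 3 3
Index 3: author = 1

Answer: cursor 1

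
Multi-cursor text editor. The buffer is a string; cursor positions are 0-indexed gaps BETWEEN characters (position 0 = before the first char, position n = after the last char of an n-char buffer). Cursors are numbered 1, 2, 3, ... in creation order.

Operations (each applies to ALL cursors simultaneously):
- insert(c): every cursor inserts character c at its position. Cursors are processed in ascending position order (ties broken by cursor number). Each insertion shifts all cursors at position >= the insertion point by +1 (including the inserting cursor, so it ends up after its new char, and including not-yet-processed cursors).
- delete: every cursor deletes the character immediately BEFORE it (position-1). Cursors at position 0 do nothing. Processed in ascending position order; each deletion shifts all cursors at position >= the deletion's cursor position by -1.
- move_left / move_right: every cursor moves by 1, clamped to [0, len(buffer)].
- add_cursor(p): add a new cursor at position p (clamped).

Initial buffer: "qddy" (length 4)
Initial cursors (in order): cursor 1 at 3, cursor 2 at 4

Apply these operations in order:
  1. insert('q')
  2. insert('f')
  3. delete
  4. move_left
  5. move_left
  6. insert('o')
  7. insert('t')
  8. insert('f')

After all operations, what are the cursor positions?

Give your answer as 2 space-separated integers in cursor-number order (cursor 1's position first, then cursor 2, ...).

Answer: 5 10

Derivation:
After op 1 (insert('q')): buffer="qddqyq" (len 6), cursors c1@4 c2@6, authorship ...1.2
After op 2 (insert('f')): buffer="qddqfyqf" (len 8), cursors c1@5 c2@8, authorship ...11.22
After op 3 (delete): buffer="qddqyq" (len 6), cursors c1@4 c2@6, authorship ...1.2
After op 4 (move_left): buffer="qddqyq" (len 6), cursors c1@3 c2@5, authorship ...1.2
After op 5 (move_left): buffer="qddqyq" (len 6), cursors c1@2 c2@4, authorship ...1.2
After op 6 (insert('o')): buffer="qdodqoyq" (len 8), cursors c1@3 c2@6, authorship ..1.12.2
After op 7 (insert('t')): buffer="qdotdqotyq" (len 10), cursors c1@4 c2@8, authorship ..11.122.2
After op 8 (insert('f')): buffer="qdotfdqotfyq" (len 12), cursors c1@5 c2@10, authorship ..111.1222.2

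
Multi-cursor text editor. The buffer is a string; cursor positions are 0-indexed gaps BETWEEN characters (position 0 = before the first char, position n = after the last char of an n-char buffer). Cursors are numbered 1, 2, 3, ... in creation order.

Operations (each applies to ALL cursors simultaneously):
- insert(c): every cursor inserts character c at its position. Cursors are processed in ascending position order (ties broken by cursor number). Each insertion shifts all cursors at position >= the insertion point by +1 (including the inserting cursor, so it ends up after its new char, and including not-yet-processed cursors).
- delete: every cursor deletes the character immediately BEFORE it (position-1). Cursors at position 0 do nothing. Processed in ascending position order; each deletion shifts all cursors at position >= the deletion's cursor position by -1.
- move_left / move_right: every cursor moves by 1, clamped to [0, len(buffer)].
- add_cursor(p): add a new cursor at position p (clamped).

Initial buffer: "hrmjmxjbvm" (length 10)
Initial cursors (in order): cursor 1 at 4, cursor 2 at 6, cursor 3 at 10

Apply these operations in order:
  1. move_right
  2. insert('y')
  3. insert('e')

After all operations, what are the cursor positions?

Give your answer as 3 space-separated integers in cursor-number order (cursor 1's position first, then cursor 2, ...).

After op 1 (move_right): buffer="hrmjmxjbvm" (len 10), cursors c1@5 c2@7 c3@10, authorship ..........
After op 2 (insert('y')): buffer="hrmjmyxjybvmy" (len 13), cursors c1@6 c2@9 c3@13, authorship .....1..2...3
After op 3 (insert('e')): buffer="hrmjmyexjyebvmye" (len 16), cursors c1@7 c2@11 c3@16, authorship .....11..22...33

Answer: 7 11 16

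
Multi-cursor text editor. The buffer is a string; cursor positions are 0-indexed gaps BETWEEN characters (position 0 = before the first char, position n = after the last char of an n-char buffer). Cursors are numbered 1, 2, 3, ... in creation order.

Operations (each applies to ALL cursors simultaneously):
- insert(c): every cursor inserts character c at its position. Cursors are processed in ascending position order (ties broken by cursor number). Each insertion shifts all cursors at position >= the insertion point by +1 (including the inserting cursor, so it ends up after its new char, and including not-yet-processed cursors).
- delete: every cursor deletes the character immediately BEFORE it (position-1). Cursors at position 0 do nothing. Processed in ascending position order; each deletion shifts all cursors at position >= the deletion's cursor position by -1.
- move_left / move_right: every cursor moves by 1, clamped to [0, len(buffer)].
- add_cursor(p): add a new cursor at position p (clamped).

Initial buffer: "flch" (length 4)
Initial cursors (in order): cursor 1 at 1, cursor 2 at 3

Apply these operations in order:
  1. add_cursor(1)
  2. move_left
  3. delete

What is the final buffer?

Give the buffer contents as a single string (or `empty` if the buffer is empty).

Answer: fch

Derivation:
After op 1 (add_cursor(1)): buffer="flch" (len 4), cursors c1@1 c3@1 c2@3, authorship ....
After op 2 (move_left): buffer="flch" (len 4), cursors c1@0 c3@0 c2@2, authorship ....
After op 3 (delete): buffer="fch" (len 3), cursors c1@0 c3@0 c2@1, authorship ...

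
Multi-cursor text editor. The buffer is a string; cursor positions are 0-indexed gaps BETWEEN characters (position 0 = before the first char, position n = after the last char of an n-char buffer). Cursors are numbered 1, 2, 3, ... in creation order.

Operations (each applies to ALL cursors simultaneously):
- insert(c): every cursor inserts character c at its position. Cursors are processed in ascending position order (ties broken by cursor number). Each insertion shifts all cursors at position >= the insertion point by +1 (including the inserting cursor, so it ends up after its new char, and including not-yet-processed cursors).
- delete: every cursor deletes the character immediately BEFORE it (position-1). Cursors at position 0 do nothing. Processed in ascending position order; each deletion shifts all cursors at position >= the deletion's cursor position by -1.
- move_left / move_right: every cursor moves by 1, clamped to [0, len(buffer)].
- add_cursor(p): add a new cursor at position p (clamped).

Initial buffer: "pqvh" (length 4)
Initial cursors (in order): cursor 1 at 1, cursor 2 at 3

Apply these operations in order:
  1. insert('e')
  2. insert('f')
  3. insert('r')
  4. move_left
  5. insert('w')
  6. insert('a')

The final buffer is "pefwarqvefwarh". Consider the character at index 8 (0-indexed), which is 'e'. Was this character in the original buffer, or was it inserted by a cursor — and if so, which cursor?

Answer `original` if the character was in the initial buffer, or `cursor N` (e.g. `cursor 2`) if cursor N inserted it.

After op 1 (insert('e')): buffer="peqveh" (len 6), cursors c1@2 c2@5, authorship .1..2.
After op 2 (insert('f')): buffer="pefqvefh" (len 8), cursors c1@3 c2@7, authorship .11..22.
After op 3 (insert('r')): buffer="pefrqvefrh" (len 10), cursors c1@4 c2@9, authorship .111..222.
After op 4 (move_left): buffer="pefrqvefrh" (len 10), cursors c1@3 c2@8, authorship .111..222.
After op 5 (insert('w')): buffer="pefwrqvefwrh" (len 12), cursors c1@4 c2@10, authorship .1111..2222.
After op 6 (insert('a')): buffer="pefwarqvefwarh" (len 14), cursors c1@5 c2@12, authorship .11111..22222.
Authorship (.=original, N=cursor N): . 1 1 1 1 1 . . 2 2 2 2 2 .
Index 8: author = 2

Answer: cursor 2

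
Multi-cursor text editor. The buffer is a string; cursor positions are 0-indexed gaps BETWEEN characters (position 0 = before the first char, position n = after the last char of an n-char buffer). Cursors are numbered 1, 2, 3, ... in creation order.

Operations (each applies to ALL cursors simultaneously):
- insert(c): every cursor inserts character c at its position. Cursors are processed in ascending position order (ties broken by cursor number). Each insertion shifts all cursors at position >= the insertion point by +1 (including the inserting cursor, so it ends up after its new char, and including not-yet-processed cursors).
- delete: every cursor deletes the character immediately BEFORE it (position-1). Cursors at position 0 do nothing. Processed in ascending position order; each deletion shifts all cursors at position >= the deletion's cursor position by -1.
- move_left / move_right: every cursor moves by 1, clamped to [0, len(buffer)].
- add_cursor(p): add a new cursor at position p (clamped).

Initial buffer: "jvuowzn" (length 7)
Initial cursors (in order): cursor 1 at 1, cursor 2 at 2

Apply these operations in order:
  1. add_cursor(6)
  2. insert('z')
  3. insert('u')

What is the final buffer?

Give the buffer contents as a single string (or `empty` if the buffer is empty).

Answer: jzuvzuuowzzun

Derivation:
After op 1 (add_cursor(6)): buffer="jvuowzn" (len 7), cursors c1@1 c2@2 c3@6, authorship .......
After op 2 (insert('z')): buffer="jzvzuowzzn" (len 10), cursors c1@2 c2@4 c3@9, authorship .1.2....3.
After op 3 (insert('u')): buffer="jzuvzuuowzzun" (len 13), cursors c1@3 c2@6 c3@12, authorship .11.22....33.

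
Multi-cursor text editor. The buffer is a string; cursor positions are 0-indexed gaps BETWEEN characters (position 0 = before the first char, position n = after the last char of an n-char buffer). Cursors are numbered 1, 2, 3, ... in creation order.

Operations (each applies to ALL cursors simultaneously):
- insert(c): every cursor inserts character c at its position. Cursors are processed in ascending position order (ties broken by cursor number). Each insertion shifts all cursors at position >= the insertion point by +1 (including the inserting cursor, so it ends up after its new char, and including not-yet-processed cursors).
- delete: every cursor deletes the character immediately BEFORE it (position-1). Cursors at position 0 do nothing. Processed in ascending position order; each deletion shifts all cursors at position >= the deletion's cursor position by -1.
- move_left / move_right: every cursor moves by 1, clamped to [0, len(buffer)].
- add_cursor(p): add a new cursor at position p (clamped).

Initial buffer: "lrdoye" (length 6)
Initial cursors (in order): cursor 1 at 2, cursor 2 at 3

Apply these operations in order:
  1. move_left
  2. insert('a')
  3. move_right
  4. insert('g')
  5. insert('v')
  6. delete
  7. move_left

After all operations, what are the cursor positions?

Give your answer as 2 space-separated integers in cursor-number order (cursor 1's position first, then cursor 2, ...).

After op 1 (move_left): buffer="lrdoye" (len 6), cursors c1@1 c2@2, authorship ......
After op 2 (insert('a')): buffer="laradoye" (len 8), cursors c1@2 c2@4, authorship .1.2....
After op 3 (move_right): buffer="laradoye" (len 8), cursors c1@3 c2@5, authorship .1.2....
After op 4 (insert('g')): buffer="largadgoye" (len 10), cursors c1@4 c2@7, authorship .1.12.2...
After op 5 (insert('v')): buffer="largvadgvoye" (len 12), cursors c1@5 c2@9, authorship .1.112.22...
After op 6 (delete): buffer="largadgoye" (len 10), cursors c1@4 c2@7, authorship .1.12.2...
After op 7 (move_left): buffer="largadgoye" (len 10), cursors c1@3 c2@6, authorship .1.12.2...

Answer: 3 6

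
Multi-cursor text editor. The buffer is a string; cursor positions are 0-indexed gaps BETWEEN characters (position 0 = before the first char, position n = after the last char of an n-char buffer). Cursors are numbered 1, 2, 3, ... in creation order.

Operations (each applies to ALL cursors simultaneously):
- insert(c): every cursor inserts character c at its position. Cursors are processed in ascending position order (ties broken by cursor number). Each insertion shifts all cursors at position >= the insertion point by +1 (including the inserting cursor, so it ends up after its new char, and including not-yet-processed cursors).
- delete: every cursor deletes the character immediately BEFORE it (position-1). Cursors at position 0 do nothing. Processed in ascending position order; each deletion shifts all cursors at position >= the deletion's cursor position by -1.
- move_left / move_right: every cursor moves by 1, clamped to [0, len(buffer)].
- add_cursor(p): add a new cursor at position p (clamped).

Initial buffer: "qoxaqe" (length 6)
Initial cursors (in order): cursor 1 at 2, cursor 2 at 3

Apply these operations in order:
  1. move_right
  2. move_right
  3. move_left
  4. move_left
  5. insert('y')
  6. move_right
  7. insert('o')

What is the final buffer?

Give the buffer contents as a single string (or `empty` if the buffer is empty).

Answer: qoyxoyaoqe

Derivation:
After op 1 (move_right): buffer="qoxaqe" (len 6), cursors c1@3 c2@4, authorship ......
After op 2 (move_right): buffer="qoxaqe" (len 6), cursors c1@4 c2@5, authorship ......
After op 3 (move_left): buffer="qoxaqe" (len 6), cursors c1@3 c2@4, authorship ......
After op 4 (move_left): buffer="qoxaqe" (len 6), cursors c1@2 c2@3, authorship ......
After op 5 (insert('y')): buffer="qoyxyaqe" (len 8), cursors c1@3 c2@5, authorship ..1.2...
After op 6 (move_right): buffer="qoyxyaqe" (len 8), cursors c1@4 c2@6, authorship ..1.2...
After op 7 (insert('o')): buffer="qoyxoyaoqe" (len 10), cursors c1@5 c2@8, authorship ..1.12.2..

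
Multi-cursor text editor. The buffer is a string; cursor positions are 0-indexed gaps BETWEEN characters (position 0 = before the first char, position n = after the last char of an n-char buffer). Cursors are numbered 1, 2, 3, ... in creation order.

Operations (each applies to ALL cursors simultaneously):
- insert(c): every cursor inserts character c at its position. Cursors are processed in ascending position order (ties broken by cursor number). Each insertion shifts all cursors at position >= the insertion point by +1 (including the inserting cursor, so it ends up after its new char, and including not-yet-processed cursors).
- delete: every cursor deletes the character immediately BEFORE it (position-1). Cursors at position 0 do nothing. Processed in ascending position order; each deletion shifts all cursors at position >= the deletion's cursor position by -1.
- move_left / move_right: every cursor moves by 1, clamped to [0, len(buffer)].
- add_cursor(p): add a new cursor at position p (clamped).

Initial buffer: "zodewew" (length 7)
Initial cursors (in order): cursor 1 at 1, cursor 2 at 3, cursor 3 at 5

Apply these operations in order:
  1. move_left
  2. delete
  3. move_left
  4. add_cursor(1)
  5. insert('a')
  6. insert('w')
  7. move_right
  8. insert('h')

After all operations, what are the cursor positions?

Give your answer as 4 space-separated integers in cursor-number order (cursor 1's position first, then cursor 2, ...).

Answer: 7 7 14 14

Derivation:
After op 1 (move_left): buffer="zodewew" (len 7), cursors c1@0 c2@2 c3@4, authorship .......
After op 2 (delete): buffer="zdwew" (len 5), cursors c1@0 c2@1 c3@2, authorship .....
After op 3 (move_left): buffer="zdwew" (len 5), cursors c1@0 c2@0 c3@1, authorship .....
After op 4 (add_cursor(1)): buffer="zdwew" (len 5), cursors c1@0 c2@0 c3@1 c4@1, authorship .....
After op 5 (insert('a')): buffer="aazaadwew" (len 9), cursors c1@2 c2@2 c3@5 c4@5, authorship 12.34....
After op 6 (insert('w')): buffer="aawwzaawwdwew" (len 13), cursors c1@4 c2@4 c3@9 c4@9, authorship 1212.3434....
After op 7 (move_right): buffer="aawwzaawwdwew" (len 13), cursors c1@5 c2@5 c3@10 c4@10, authorship 1212.3434....
After op 8 (insert('h')): buffer="aawwzhhaawwdhhwew" (len 17), cursors c1@7 c2@7 c3@14 c4@14, authorship 1212.123434.34...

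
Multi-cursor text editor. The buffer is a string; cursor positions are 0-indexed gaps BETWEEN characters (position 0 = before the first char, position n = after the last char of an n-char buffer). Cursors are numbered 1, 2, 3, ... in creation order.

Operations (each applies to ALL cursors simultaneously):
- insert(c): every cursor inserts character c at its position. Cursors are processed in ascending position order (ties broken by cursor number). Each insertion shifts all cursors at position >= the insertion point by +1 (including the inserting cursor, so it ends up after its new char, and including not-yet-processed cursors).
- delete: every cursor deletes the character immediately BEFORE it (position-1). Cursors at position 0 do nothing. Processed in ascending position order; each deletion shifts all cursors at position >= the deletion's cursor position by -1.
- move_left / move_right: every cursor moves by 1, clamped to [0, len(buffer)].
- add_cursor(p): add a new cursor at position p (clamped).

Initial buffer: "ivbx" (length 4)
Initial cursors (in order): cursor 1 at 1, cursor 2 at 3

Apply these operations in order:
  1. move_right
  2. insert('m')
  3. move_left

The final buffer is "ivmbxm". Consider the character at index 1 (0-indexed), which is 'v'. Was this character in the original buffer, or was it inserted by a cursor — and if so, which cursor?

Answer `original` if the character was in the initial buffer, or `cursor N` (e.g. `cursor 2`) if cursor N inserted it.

Answer: original

Derivation:
After op 1 (move_right): buffer="ivbx" (len 4), cursors c1@2 c2@4, authorship ....
After op 2 (insert('m')): buffer="ivmbxm" (len 6), cursors c1@3 c2@6, authorship ..1..2
After op 3 (move_left): buffer="ivmbxm" (len 6), cursors c1@2 c2@5, authorship ..1..2
Authorship (.=original, N=cursor N): . . 1 . . 2
Index 1: author = original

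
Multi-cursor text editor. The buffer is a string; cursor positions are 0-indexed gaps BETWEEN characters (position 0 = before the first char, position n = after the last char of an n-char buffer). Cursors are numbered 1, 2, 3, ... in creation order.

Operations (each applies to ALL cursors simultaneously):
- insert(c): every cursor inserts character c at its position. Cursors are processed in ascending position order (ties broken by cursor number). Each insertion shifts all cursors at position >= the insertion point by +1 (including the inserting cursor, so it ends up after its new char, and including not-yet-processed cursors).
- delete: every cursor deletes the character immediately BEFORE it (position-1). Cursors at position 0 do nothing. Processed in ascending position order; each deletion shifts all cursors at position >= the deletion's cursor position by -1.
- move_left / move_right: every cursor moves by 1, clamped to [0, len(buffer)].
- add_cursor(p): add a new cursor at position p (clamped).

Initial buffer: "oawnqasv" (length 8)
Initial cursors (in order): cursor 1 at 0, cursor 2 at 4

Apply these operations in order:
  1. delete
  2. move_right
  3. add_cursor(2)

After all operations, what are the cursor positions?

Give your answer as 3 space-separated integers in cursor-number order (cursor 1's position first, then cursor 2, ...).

Answer: 1 4 2

Derivation:
After op 1 (delete): buffer="oawqasv" (len 7), cursors c1@0 c2@3, authorship .......
After op 2 (move_right): buffer="oawqasv" (len 7), cursors c1@1 c2@4, authorship .......
After op 3 (add_cursor(2)): buffer="oawqasv" (len 7), cursors c1@1 c3@2 c2@4, authorship .......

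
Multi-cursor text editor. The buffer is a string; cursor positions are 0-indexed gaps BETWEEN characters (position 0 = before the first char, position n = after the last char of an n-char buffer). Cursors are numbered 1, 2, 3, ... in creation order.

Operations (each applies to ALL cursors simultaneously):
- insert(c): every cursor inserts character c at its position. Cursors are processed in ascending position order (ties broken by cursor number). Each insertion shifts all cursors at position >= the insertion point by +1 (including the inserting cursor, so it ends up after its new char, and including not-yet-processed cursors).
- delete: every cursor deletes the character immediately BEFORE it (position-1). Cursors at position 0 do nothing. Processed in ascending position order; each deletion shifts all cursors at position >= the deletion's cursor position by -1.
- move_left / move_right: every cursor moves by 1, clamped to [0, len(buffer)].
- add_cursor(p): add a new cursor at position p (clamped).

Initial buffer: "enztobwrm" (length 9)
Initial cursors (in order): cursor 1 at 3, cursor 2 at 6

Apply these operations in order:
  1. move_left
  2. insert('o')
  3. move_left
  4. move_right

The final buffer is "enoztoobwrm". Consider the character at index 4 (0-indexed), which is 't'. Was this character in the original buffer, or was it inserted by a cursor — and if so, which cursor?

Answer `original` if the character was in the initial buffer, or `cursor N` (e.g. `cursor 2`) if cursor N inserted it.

After op 1 (move_left): buffer="enztobwrm" (len 9), cursors c1@2 c2@5, authorship .........
After op 2 (insert('o')): buffer="enoztoobwrm" (len 11), cursors c1@3 c2@7, authorship ..1...2....
After op 3 (move_left): buffer="enoztoobwrm" (len 11), cursors c1@2 c2@6, authorship ..1...2....
After op 4 (move_right): buffer="enoztoobwrm" (len 11), cursors c1@3 c2@7, authorship ..1...2....
Authorship (.=original, N=cursor N): . . 1 . . . 2 . . . .
Index 4: author = original

Answer: original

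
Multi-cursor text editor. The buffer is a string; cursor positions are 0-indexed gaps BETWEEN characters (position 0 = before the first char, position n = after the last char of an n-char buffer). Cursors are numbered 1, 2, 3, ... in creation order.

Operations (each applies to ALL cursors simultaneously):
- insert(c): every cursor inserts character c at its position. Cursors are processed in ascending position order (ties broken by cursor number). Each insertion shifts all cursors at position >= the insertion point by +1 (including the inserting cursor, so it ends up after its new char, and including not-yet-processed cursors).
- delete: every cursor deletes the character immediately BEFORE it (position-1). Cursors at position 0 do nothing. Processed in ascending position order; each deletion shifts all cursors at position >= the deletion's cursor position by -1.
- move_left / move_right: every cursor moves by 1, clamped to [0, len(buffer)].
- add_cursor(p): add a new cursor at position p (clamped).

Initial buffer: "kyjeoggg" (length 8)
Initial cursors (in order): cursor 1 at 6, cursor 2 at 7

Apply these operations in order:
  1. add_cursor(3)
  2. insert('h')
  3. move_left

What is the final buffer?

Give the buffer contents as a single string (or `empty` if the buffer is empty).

Answer: kyjheoghghg

Derivation:
After op 1 (add_cursor(3)): buffer="kyjeoggg" (len 8), cursors c3@3 c1@6 c2@7, authorship ........
After op 2 (insert('h')): buffer="kyjheoghghg" (len 11), cursors c3@4 c1@8 c2@10, authorship ...3...1.2.
After op 3 (move_left): buffer="kyjheoghghg" (len 11), cursors c3@3 c1@7 c2@9, authorship ...3...1.2.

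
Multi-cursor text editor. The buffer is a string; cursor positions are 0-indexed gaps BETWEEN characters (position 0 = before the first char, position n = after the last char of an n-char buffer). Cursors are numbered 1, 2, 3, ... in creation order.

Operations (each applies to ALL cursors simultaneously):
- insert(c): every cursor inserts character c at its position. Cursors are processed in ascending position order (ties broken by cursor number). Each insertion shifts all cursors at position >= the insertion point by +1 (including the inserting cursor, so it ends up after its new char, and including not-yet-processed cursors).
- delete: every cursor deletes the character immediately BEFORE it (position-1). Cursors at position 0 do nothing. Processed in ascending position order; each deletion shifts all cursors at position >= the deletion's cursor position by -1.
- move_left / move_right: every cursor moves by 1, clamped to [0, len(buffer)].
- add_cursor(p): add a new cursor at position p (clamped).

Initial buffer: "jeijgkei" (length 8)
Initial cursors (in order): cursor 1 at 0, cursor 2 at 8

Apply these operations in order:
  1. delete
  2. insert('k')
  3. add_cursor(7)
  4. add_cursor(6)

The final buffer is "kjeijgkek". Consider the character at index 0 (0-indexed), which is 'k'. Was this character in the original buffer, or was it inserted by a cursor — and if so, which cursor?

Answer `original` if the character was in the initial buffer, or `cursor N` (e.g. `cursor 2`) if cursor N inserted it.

After op 1 (delete): buffer="jeijgke" (len 7), cursors c1@0 c2@7, authorship .......
After op 2 (insert('k')): buffer="kjeijgkek" (len 9), cursors c1@1 c2@9, authorship 1.......2
After op 3 (add_cursor(7)): buffer="kjeijgkek" (len 9), cursors c1@1 c3@7 c2@9, authorship 1.......2
After op 4 (add_cursor(6)): buffer="kjeijgkek" (len 9), cursors c1@1 c4@6 c3@7 c2@9, authorship 1.......2
Authorship (.=original, N=cursor N): 1 . . . . . . . 2
Index 0: author = 1

Answer: cursor 1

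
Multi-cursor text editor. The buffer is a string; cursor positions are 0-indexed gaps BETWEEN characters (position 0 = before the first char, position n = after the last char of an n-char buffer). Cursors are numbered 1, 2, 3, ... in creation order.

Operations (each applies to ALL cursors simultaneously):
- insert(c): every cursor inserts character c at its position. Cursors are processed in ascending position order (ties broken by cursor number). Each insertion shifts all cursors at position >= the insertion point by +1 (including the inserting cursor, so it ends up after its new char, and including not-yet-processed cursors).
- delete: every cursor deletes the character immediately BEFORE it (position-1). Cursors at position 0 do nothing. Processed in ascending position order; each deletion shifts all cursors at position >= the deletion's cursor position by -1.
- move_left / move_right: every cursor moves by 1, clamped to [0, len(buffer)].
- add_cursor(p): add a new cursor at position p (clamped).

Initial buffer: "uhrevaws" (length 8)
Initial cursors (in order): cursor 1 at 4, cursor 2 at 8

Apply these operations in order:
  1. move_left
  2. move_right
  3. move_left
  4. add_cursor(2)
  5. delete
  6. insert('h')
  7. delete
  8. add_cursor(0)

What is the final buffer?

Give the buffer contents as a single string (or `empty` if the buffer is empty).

Answer: uevas

Derivation:
After op 1 (move_left): buffer="uhrevaws" (len 8), cursors c1@3 c2@7, authorship ........
After op 2 (move_right): buffer="uhrevaws" (len 8), cursors c1@4 c2@8, authorship ........
After op 3 (move_left): buffer="uhrevaws" (len 8), cursors c1@3 c2@7, authorship ........
After op 4 (add_cursor(2)): buffer="uhrevaws" (len 8), cursors c3@2 c1@3 c2@7, authorship ........
After op 5 (delete): buffer="uevas" (len 5), cursors c1@1 c3@1 c2@4, authorship .....
After op 6 (insert('h')): buffer="uhhevahs" (len 8), cursors c1@3 c3@3 c2@7, authorship .13...2.
After op 7 (delete): buffer="uevas" (len 5), cursors c1@1 c3@1 c2@4, authorship .....
After op 8 (add_cursor(0)): buffer="uevas" (len 5), cursors c4@0 c1@1 c3@1 c2@4, authorship .....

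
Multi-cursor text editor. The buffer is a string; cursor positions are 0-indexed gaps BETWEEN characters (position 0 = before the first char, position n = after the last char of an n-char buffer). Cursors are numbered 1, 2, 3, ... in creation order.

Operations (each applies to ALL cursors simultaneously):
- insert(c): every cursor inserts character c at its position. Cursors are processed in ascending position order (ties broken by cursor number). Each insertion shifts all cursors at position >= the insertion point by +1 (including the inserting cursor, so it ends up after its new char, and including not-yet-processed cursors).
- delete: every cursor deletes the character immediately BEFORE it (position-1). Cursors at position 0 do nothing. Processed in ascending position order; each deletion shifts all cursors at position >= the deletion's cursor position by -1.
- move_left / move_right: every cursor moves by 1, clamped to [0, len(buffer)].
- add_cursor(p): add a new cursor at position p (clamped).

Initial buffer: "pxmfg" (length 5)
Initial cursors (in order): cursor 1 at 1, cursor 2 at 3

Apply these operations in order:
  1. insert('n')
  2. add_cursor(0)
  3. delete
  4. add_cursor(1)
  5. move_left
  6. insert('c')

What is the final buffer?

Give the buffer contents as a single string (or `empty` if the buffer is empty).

After op 1 (insert('n')): buffer="pnxmnfg" (len 7), cursors c1@2 c2@5, authorship .1..2..
After op 2 (add_cursor(0)): buffer="pnxmnfg" (len 7), cursors c3@0 c1@2 c2@5, authorship .1..2..
After op 3 (delete): buffer="pxmfg" (len 5), cursors c3@0 c1@1 c2@3, authorship .....
After op 4 (add_cursor(1)): buffer="pxmfg" (len 5), cursors c3@0 c1@1 c4@1 c2@3, authorship .....
After op 5 (move_left): buffer="pxmfg" (len 5), cursors c1@0 c3@0 c4@0 c2@2, authorship .....
After op 6 (insert('c')): buffer="cccpxcmfg" (len 9), cursors c1@3 c3@3 c4@3 c2@6, authorship 134..2...

Answer: cccpxcmfg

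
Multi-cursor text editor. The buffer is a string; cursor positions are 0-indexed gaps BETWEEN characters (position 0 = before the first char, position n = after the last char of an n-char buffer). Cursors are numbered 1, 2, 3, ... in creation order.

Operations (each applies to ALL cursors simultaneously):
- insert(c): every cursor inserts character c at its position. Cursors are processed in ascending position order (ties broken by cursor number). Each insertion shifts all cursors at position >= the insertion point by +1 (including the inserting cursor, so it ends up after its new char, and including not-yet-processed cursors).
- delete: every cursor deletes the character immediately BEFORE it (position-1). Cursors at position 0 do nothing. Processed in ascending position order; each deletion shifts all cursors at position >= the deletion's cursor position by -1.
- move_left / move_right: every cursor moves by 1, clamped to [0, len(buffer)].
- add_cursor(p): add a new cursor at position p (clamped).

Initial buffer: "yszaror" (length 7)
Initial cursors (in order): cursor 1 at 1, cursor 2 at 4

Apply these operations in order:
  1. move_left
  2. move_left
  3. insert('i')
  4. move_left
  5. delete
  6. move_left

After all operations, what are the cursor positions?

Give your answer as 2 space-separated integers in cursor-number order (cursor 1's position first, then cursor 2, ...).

Answer: 0 1

Derivation:
After op 1 (move_left): buffer="yszaror" (len 7), cursors c1@0 c2@3, authorship .......
After op 2 (move_left): buffer="yszaror" (len 7), cursors c1@0 c2@2, authorship .......
After op 3 (insert('i')): buffer="iysizaror" (len 9), cursors c1@1 c2@4, authorship 1..2.....
After op 4 (move_left): buffer="iysizaror" (len 9), cursors c1@0 c2@3, authorship 1..2.....
After op 5 (delete): buffer="iyizaror" (len 8), cursors c1@0 c2@2, authorship 1.2.....
After op 6 (move_left): buffer="iyizaror" (len 8), cursors c1@0 c2@1, authorship 1.2.....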